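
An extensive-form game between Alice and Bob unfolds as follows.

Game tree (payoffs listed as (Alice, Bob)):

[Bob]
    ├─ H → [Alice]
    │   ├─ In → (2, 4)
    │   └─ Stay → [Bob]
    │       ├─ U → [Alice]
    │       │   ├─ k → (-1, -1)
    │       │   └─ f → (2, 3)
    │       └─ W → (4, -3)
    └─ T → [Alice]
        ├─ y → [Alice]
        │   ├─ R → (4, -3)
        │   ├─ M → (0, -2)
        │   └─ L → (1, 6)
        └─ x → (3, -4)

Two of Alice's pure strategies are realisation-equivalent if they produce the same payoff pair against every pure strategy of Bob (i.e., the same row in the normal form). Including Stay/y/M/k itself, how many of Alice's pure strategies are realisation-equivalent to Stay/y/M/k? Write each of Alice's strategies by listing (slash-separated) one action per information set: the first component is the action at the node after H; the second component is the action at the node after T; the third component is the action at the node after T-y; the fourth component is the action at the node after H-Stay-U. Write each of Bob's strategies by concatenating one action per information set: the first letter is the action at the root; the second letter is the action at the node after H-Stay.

1

Row for Stay/y/M/k (columns HU, HW, TU, TW): (-1,-1) (4,-3) (0,-2) (0,-2).
Every one of Alice's information sets is on the play path for some reply by Bob when Alice follows Stay/y/M/k.
Changing the action at any of them therefore changes at least one column, so only Stay/y/M/k itself gives this row.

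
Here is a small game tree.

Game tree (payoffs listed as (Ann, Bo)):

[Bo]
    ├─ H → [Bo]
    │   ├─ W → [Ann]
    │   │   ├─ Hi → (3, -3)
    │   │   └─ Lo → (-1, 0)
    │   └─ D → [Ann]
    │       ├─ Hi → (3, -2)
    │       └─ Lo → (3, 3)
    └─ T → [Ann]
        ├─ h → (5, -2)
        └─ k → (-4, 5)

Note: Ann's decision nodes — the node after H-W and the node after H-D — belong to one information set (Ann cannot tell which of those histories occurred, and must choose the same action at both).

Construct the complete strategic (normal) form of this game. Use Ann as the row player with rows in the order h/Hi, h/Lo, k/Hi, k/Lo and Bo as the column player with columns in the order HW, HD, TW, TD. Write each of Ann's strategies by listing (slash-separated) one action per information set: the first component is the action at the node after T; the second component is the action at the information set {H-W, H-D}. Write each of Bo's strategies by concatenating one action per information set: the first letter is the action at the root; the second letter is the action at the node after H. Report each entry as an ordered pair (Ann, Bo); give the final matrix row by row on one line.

h/Hi: (3,-3) (3,-2) (5,-2) (5,-2) | h/Lo: (-1,0) (3,3) (5,-2) (5,-2) | k/Hi: (3,-3) (3,-2) (-4,5) (-4,5) | k/Lo: (-1,0) (3,3) (-4,5) (-4,5)

           HW       HD       TW       TD
h/Hi   (3,-3)   (3,-2)   (5,-2)   (5,-2)
h/Lo   (-1,0)    (3,3)   (5,-2)   (5,-2)
k/Hi   (3,-3)   (3,-2)   (-4,5)   (-4,5)
k/Lo   (-1,0)    (3,3)   (-4,5)   (-4,5)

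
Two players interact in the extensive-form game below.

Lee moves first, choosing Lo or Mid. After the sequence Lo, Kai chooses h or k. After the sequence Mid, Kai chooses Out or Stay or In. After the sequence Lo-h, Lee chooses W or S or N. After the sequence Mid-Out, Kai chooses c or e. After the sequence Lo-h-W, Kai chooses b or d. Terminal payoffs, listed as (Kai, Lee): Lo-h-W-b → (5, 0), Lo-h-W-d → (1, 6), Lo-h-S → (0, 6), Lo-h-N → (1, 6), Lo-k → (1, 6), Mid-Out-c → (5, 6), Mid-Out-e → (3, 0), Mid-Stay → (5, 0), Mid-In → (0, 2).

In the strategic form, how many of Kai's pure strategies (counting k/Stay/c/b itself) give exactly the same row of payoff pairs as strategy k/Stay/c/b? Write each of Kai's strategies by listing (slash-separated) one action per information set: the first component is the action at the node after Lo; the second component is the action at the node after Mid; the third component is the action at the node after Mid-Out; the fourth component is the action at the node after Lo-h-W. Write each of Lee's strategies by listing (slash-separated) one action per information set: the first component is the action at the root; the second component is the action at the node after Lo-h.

4

Row for k/Stay/c/b (columns Lo/W, Lo/S, Lo/N, Mid/W, Mid/S, Mid/N): (1,6) (1,6) (1,6) (5,0) (5,0) (5,0).
Under k/Stay/c/b, Kai's choice at the node after Mid-Out and at the node after Lo-h-W can never be reached regardless of what Lee does, so varying those choices leaves every outcome unchanged.
Holding the reachable choices fixed and varying the unreachable ones freely already gives 2 × 2 = 4 equivalent strategies.
No other strategy reproduces this row, so those 4 are the full class: k/Stay/c/b, k/Stay/c/d, k/Stay/e/b, k/Stay/e/d.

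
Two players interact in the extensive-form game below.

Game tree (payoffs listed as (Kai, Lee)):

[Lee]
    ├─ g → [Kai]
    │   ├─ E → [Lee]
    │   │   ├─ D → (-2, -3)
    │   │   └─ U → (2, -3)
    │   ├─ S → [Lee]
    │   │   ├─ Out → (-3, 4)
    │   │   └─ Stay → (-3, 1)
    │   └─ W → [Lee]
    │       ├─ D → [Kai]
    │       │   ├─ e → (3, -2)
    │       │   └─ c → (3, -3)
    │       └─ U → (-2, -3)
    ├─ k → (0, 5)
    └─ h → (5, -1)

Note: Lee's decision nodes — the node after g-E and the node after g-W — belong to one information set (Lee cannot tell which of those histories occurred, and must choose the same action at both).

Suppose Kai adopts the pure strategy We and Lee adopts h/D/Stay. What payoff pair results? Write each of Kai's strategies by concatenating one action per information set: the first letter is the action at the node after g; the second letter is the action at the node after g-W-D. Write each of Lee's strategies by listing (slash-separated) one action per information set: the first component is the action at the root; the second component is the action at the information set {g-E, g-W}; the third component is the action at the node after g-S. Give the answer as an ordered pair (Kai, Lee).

(5, -1)

Trace the play path from the root:
  Lee plays h
→ terminal payoff (5, -1).
(Kai's choice at the node after g is never reached on this path, so it doesn't affect the outcome.)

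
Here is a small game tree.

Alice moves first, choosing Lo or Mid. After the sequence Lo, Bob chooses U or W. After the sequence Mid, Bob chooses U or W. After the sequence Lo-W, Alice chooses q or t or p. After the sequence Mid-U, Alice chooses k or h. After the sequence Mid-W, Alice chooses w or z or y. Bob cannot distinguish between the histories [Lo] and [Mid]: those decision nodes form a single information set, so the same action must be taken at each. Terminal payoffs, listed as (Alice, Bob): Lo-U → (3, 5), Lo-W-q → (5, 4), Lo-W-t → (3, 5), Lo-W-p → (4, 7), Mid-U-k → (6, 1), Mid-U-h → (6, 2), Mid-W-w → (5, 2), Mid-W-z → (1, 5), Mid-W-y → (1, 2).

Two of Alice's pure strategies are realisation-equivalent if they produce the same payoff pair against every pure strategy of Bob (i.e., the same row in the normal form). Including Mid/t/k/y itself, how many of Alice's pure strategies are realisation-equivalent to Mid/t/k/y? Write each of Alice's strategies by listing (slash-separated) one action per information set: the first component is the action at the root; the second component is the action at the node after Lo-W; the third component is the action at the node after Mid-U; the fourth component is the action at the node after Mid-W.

Row for Mid/t/k/y (columns U, W): (6,1) (1,2).
Under Mid/t/k/y, Alice's choice at the node after Lo-W can never be reached regardless of what Bob does, so varying those choices leaves every outcome unchanged.
Holding the reachable choices fixed and varying the unreachable one freely already gives 3 equivalent strategies.
No other strategy reproduces this row, so those 3 are the full class: Mid/q/k/y, Mid/t/k/y, Mid/p/k/y.

3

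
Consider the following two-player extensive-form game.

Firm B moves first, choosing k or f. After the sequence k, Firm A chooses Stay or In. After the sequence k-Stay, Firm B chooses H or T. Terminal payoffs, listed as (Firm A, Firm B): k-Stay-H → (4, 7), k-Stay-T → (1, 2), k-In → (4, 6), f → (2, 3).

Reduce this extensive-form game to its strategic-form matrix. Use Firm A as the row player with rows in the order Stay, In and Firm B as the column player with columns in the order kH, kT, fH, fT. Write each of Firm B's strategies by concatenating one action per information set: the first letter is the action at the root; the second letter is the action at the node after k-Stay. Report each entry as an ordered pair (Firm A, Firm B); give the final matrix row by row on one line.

           kH       kT       fH       fT
Stay    (4,7)    (1,2)    (2,3)    (2,3)
  In    (4,6)    (4,6)    (2,3)    (2,3)

Stay: (4,7) (1,2) (2,3) (2,3) | In: (4,6) (4,6) (2,3) (2,3)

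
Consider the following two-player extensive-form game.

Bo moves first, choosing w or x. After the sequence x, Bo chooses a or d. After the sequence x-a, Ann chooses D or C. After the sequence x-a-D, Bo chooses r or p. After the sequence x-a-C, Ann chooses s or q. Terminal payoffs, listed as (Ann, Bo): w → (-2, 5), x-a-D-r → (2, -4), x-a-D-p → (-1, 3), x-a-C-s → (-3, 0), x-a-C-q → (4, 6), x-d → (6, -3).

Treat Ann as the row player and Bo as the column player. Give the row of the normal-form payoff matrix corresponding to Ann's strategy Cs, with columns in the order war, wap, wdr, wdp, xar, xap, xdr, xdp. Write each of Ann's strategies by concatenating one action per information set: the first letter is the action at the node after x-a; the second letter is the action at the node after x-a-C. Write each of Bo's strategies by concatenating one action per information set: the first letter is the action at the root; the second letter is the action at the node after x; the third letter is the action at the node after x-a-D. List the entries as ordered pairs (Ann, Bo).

(-2,5) (-2,5) (-2,5) (-2,5) (-3,0) (-3,0) (6,-3) (6,-3)

vs war: Bo plays w → (-2, 5)
vs wap: Bo plays w → (-2, 5)
vs wdr: Bo plays w → (-2, 5)
vs wdp: Bo plays w → (-2, 5)
vs xar: Bo plays x → Bo plays a at [x] → Ann plays C at [x-a] → Ann plays s at [x-a-C] → (-3, 0)
vs xap: Bo plays x → Bo plays a at [x] → Ann plays C at [x-a] → Ann plays s at [x-a-C] → (-3, 0)
vs xdr: Bo plays x → Bo plays d at [x] → (6, -3)
vs xdp: Bo plays x → Bo plays d at [x] → (6, -3)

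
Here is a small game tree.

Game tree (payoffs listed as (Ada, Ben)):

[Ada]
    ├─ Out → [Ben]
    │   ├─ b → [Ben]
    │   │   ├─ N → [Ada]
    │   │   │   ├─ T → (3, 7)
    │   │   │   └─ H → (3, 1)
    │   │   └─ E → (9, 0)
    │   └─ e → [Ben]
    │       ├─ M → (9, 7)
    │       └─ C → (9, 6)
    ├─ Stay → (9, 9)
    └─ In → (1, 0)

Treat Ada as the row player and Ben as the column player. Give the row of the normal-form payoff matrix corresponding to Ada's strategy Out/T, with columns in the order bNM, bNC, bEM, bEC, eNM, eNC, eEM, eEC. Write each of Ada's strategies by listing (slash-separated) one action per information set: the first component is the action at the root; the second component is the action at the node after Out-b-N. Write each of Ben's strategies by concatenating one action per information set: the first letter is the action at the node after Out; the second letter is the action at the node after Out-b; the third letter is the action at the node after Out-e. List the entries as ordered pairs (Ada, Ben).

vs bNM: Ada plays Out → Ben plays b at [Out] → Ben plays N at [Out-b] → Ada plays T at [Out-b-N] → (3, 7)
vs bNC: Ada plays Out → Ben plays b at [Out] → Ben plays N at [Out-b] → Ada plays T at [Out-b-N] → (3, 7)
vs bEM: Ada plays Out → Ben plays b at [Out] → Ben plays E at [Out-b] → (9, 0)
vs bEC: Ada plays Out → Ben plays b at [Out] → Ben plays E at [Out-b] → (9, 0)
vs eNM: Ada plays Out → Ben plays e at [Out] → Ben plays M at [Out-e] → (9, 7)
vs eNC: Ada plays Out → Ben plays e at [Out] → Ben plays C at [Out-e] → (9, 6)
vs eEM: Ada plays Out → Ben plays e at [Out] → Ben plays M at [Out-e] → (9, 7)
vs eEC: Ada plays Out → Ben plays e at [Out] → Ben plays C at [Out-e] → (9, 6)

(3,7) (3,7) (9,0) (9,0) (9,7) (9,6) (9,7) (9,6)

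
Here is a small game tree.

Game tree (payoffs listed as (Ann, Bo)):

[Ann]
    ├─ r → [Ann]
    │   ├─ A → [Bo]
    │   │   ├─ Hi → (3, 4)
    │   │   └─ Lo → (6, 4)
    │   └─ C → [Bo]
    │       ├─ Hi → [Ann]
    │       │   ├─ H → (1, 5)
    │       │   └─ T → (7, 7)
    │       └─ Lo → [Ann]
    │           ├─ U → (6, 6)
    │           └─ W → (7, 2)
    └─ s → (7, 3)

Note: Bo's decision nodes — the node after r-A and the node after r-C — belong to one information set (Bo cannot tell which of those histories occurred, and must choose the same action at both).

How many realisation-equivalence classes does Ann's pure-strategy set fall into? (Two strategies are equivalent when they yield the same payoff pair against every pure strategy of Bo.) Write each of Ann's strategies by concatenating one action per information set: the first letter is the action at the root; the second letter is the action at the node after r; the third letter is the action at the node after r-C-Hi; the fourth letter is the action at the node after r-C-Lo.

Ann has 16 pure strategies: rAHU, rAHW, rATU, rATW, rCHU, rCHW, rCTU, rCTW, sAHU, sAHW, sATU, sATW, sCHU, sCHW, sCTU, sCTW. Columns: Hi, Lo.
{rAHU, rAHW, rATU, rATW} → row (3,4) (6,4)
{rCHU} → row (1,5) (6,6)
{rCHW} → row (1,5) (7,2)
{rCTU} → row (7,7) (6,6)
{rCTW} → row (7,7) (7,2)
{sAHU, sAHW, sATU, sATW, sCHU, sCHW, sCTU, sCTW} → row (7,3) (7,3)
That's 6 distinct rows out of 16 strategies.

6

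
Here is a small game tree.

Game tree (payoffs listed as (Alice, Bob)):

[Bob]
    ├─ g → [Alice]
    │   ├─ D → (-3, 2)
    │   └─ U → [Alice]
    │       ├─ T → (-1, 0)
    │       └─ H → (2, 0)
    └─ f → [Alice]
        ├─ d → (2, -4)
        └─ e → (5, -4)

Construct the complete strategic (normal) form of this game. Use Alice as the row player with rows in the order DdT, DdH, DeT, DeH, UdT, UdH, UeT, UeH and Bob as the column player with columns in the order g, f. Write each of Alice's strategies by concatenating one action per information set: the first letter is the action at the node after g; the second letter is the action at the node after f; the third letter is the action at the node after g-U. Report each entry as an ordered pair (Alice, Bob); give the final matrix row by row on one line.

DdT: (-3,2) (2,-4) | DdH: (-3,2) (2,-4) | DeT: (-3,2) (5,-4) | DeH: (-3,2) (5,-4) | UdT: (-1,0) (2,-4) | UdH: (2,0) (2,-4) | UeT: (-1,0) (5,-4) | UeH: (2,0) (5,-4)

            g        f
 DdT   (-3,2)   (2,-4)
 DdH   (-3,2)   (2,-4)
 DeT   (-3,2)   (5,-4)
 DeH   (-3,2)   (5,-4)
 UdT   (-1,0)   (2,-4)
 UdH    (2,0)   (2,-4)
 UeT   (-1,0)   (5,-4)
 UeH    (2,0)   (5,-4)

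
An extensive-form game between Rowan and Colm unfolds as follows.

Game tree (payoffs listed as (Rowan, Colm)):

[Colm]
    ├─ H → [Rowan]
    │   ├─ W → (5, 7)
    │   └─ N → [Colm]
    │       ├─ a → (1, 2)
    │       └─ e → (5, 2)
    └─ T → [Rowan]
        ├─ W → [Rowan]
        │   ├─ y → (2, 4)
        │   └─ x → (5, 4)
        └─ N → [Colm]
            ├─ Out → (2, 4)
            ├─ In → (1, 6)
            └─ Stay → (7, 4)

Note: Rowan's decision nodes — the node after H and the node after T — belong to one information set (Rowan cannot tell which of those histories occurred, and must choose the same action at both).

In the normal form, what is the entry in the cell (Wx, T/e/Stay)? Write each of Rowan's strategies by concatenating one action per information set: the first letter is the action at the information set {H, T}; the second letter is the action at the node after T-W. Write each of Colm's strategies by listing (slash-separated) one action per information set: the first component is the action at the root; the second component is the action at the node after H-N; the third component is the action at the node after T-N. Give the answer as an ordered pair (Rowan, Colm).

Trace the play path from the root:
  Colm plays T
  Rowan plays W at [T]
  Rowan plays x at [T-W]
→ terminal payoff (5, 4).
(Colm's choice at the node after H-N is never reached on this path, so it doesn't affect the outcome.)

(5, 4)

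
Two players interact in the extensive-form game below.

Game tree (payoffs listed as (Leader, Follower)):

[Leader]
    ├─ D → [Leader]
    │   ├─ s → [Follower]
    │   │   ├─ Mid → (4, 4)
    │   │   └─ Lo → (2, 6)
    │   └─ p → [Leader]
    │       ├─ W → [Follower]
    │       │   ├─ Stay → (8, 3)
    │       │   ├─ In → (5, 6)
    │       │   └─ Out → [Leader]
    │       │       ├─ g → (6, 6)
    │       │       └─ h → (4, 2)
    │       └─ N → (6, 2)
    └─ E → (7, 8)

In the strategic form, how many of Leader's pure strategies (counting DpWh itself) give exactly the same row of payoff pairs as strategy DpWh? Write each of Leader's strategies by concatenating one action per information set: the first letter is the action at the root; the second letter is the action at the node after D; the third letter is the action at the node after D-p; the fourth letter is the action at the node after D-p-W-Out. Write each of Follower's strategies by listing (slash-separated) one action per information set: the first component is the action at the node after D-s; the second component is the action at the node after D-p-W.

Row for DpWh (columns Mid/Stay, Mid/In, Mid/Out, Lo/Stay, Lo/In, Lo/Out): (8,3) (5,6) (4,2) (8,3) (5,6) (4,2).
Every one of Leader's information sets is on the play path for some reply by Follower when Leader follows DpWh.
Changing the action at any of them therefore changes at least one column, so only DpWh itself gives this row.

1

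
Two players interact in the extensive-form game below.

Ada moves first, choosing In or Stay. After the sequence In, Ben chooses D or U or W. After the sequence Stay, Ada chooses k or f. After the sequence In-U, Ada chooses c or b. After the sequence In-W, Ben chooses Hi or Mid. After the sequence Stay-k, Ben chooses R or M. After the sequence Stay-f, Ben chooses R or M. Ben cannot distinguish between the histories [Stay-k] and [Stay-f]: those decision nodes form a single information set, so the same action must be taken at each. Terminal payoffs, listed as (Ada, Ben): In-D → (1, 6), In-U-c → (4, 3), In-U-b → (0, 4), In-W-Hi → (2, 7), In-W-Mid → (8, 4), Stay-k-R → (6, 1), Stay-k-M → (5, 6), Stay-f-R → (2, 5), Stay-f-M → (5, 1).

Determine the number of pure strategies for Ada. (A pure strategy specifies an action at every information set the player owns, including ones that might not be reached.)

8

Ada owns the root with actions {In, Stay} — two choices.
Ada owns the node after Stay with actions {k, f} — two choices.
Ada owns the node after In-U with actions {c, b} — two choices.
A pure strategy fixes one action at each information set independently, so the count is the product 2 × 2 × 2 = 8.
(For reference, Ben has 12 pure strategies, giving a 8×12 normal-form matrix.)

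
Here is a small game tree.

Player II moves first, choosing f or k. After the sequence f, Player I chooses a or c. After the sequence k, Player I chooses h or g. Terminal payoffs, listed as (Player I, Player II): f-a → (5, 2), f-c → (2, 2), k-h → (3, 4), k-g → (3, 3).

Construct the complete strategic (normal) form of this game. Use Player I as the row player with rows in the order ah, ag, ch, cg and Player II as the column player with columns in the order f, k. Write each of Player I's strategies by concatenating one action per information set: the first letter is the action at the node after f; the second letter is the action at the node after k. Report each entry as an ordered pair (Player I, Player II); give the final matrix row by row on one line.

Row ah: f→(5,2), k→(3,4)
Row ag: f→(5,2), k→(3,3)
Row ch: f→(2,2), k→(3,4)
Row cg: f→(2,2), k→(3,3)

ah: (5,2) (3,4) | ag: (5,2) (3,3) | ch: (2,2) (3,4) | cg: (2,2) (3,3)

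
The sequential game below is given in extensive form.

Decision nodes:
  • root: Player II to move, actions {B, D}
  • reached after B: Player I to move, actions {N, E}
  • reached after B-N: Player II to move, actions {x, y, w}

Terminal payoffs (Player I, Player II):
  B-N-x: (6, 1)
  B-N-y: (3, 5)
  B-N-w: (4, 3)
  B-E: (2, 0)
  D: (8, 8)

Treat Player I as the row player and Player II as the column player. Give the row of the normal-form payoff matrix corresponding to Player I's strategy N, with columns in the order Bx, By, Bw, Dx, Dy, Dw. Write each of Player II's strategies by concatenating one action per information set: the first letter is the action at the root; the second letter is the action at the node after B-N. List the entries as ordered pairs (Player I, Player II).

(6,1) (3,5) (4,3) (8,8) (8,8) (8,8)

vs Bx: Player II plays B → Player I plays N at [B] → Player II plays x at [B-N] → (6, 1)
vs By: Player II plays B → Player I plays N at [B] → Player II plays y at [B-N] → (3, 5)
vs Bw: Player II plays B → Player I plays N at [B] → Player II plays w at [B-N] → (4, 3)
vs Dx: Player II plays D → (8, 8)
vs Dy: Player II plays D → (8, 8)
vs Dw: Player II plays D → (8, 8)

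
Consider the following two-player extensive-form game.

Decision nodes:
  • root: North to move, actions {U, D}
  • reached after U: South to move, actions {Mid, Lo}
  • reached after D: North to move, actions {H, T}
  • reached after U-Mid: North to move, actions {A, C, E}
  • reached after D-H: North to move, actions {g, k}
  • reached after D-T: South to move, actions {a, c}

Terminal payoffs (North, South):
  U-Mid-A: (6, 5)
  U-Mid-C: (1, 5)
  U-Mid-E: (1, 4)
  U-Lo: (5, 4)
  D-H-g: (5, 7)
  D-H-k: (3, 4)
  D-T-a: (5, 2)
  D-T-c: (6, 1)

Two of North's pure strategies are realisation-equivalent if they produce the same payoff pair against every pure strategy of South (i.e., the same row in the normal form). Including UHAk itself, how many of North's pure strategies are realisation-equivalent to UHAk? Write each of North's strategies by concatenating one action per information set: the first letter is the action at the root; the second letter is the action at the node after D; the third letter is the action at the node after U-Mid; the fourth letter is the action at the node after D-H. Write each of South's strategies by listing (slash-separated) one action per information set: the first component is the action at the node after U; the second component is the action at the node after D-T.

4

Row for UHAk (columns Mid/a, Mid/c, Lo/a, Lo/c): (6,5) (6,5) (5,4) (5,4).
Under UHAk, North's choice at the node after D and at the node after D-H can never be reached regardless of what South does, so varying those choices leaves every outcome unchanged.
Holding the reachable choices fixed and varying the unreachable ones freely already gives 2 × 2 = 4 equivalent strategies.
No other strategy reproduces this row, so those 4 are the full class: UHAg, UHAk, UTAg, UTAk.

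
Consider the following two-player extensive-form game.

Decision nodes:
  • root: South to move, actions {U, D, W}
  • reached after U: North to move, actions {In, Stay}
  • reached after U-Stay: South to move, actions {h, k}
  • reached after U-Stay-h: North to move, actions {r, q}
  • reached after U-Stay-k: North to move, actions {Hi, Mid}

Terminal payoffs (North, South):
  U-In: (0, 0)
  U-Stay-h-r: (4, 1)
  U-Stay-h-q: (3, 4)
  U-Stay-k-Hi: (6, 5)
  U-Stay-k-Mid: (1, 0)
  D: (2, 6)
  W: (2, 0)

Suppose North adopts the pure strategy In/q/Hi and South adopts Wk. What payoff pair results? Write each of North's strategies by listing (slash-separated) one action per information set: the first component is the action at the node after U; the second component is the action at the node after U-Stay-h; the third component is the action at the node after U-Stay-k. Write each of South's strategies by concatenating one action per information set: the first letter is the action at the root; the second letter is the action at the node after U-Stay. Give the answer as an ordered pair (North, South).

(2, 0)

Trace the play path from the root:
  South plays W
→ terminal payoff (2, 0).
(North's choice at the node after U is never reached on this path, so it doesn't affect the outcome.)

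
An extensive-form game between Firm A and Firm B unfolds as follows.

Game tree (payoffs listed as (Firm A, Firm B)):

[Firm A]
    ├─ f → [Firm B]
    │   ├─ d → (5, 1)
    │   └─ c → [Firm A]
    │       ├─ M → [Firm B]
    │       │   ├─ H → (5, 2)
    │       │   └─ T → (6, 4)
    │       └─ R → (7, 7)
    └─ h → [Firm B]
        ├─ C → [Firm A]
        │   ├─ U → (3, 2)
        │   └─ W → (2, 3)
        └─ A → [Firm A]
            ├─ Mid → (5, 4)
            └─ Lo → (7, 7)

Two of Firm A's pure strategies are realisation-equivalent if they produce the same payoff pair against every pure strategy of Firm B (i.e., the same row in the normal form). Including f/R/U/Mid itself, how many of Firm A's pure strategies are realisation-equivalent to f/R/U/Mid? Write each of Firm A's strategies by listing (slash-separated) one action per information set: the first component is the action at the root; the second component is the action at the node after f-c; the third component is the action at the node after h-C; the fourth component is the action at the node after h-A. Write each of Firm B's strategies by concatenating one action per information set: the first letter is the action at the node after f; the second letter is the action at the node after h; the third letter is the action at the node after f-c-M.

4

Row for f/R/U/Mid (columns dCH, dCT, dAH, dAT, cCH, cCT, cAH, cAT): (5,1) (5,1) (5,1) (5,1) (7,7) (7,7) (7,7) (7,7).
Under f/R/U/Mid, Firm A's choice at the node after h-C and at the node after h-A can never be reached regardless of what Firm B does, so varying those choices leaves every outcome unchanged.
Holding the reachable choices fixed and varying the unreachable ones freely already gives 2 × 2 = 4 equivalent strategies.
No other strategy reproduces this row, so those 4 are the full class: f/R/U/Mid, f/R/U/Lo, f/R/W/Mid, f/R/W/Lo.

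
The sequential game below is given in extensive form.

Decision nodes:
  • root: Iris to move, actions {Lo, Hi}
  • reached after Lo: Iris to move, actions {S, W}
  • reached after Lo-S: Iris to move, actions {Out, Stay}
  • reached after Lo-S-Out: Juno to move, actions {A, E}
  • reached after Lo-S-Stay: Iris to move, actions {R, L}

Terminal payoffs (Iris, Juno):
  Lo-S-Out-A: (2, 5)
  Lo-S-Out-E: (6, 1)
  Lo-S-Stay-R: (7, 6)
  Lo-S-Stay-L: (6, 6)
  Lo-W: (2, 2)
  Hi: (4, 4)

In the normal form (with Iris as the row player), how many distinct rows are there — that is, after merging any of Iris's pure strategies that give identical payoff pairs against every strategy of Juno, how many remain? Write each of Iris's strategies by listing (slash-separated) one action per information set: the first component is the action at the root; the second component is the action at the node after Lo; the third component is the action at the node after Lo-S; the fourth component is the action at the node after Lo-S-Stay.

5

Iris has 16 pure strategies: Lo/S/Out/R, Lo/S/Out/L, Lo/S/Stay/R, Lo/S/Stay/L, Lo/W/Out/R, Lo/W/Out/L, Lo/W/Stay/R, Lo/W/Stay/L, Hi/S/Out/R, Hi/S/Out/L, Hi/S/Stay/R, Hi/S/Stay/L, Hi/W/Out/R, Hi/W/Out/L, Hi/W/Stay/R, Hi/W/Stay/L. Columns: A, E.
{Lo/S/Out/R, Lo/S/Out/L} → row (2,5) (6,1)
{Lo/S/Stay/R} → row (7,6) (7,6)
{Lo/S/Stay/L} → row (6,6) (6,6)
{Lo/W/Out/R, Lo/W/Out/L, Lo/W/Stay/R, Lo/W/Stay/L} → row (2,2) (2,2)
{Hi/S/Out/R, Hi/S/Out/L, Hi/S/Stay/R, Hi/S/Stay/L, Hi/W/Out/R, Hi/W/Out/L, Hi/W/Stay/R, Hi/W/Stay/L} → row (4,4) (4,4)
That's 5 distinct rows out of 16 strategies.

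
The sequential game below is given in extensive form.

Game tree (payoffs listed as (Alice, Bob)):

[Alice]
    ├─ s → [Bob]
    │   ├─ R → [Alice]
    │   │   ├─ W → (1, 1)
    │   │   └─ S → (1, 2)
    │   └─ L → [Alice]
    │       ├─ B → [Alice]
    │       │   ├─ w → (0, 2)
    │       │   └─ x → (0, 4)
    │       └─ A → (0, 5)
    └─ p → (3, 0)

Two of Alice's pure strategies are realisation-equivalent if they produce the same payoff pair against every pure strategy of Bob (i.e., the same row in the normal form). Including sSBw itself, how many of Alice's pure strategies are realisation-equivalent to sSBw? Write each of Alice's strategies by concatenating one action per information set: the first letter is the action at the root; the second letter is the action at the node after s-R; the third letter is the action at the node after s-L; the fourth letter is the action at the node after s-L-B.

Row for sSBw (columns R, L): (1,2) (0,2).
Every one of Alice's information sets is on the play path for some reply by Bob when Alice follows sSBw.
Changing the action at any of them therefore changes at least one column, so only sSBw itself gives this row.

1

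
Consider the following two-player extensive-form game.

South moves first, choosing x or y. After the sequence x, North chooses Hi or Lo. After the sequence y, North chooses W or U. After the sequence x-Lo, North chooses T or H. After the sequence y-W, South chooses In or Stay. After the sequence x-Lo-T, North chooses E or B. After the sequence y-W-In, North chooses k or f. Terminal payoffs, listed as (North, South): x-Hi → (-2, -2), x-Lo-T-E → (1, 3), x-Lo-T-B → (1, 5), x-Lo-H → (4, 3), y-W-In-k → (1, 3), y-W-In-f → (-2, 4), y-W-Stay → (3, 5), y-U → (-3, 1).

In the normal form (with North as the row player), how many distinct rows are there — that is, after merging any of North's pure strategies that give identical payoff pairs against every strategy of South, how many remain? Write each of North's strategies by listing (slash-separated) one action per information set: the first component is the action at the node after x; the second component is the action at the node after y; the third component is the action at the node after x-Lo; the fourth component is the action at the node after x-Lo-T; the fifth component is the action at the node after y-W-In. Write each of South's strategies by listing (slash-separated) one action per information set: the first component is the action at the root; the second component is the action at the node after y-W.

North has 32 pure strategies: Hi/W/T/E/k, Hi/W/T/E/f, Hi/W/T/B/k, Hi/W/T/B/f, Hi/W/H/E/k, Hi/W/H/E/f, Hi/W/H/B/k, Hi/W/H/B/f, Hi/U/T/E/k, Hi/U/T/E/f, Hi/U/T/B/k, Hi/U/T/B/f, Hi/U/H/E/k, Hi/U/H/E/f, Hi/U/H/B/k, Hi/U/H/B/f, Lo/W/T/E/k, Lo/W/T/E/f, Lo/W/T/B/k, Lo/W/T/B/f, Lo/W/H/E/k, Lo/W/H/E/f, Lo/W/H/B/k, Lo/W/H/B/f, Lo/U/T/E/k, Lo/U/T/E/f, Lo/U/T/B/k, Lo/U/T/B/f, Lo/U/H/E/k, Lo/U/H/E/f, Lo/U/H/B/k, Lo/U/H/B/f. Columns: x/In, x/Stay, y/In, y/Stay.
{Hi/W/T/E/k, Hi/W/T/B/k, Hi/W/H/E/k, Hi/W/H/B/k} → row (-2,-2) (-2,-2) (1,3) (3,5)
{Hi/W/T/E/f, Hi/W/T/B/f, Hi/W/H/E/f, Hi/W/H/B/f} → row (-2,-2) (-2,-2) (-2,4) (3,5)
{Hi/U/T/E/k, Hi/U/T/E/f, Hi/U/T/B/k, Hi/U/T/B/f, Hi/U/H/E/k, Hi/U/H/E/f, Hi/U/H/B/k, Hi/U/H/B/f} → row (-2,-2) (-2,-2) (-3,1) (-3,1)
{Lo/W/T/E/k} → row (1,3) (1,3) (1,3) (3,5)
{Lo/W/T/E/f} → row (1,3) (1,3) (-2,4) (3,5)
{Lo/W/T/B/k} → row (1,5) (1,5) (1,3) (3,5)
{Lo/W/T/B/f} → row (1,5) (1,5) (-2,4) (3,5)
{Lo/W/H/E/k, Lo/W/H/B/k} → row (4,3) (4,3) (1,3) (3,5)
{Lo/W/H/E/f, Lo/W/H/B/f} → row (4,3) (4,3) (-2,4) (3,5)
{Lo/U/T/E/k, Lo/U/T/E/f} → row (1,3) (1,3) (-3,1) (-3,1)
{Lo/U/T/B/k, Lo/U/T/B/f} → row (1,5) (1,5) (-3,1) (-3,1)
{Lo/U/H/E/k, Lo/U/H/E/f, Lo/U/H/B/k, Lo/U/H/B/f} → row (4,3) (4,3) (-3,1) (-3,1)
That's 12 distinct rows out of 32 strategies.

12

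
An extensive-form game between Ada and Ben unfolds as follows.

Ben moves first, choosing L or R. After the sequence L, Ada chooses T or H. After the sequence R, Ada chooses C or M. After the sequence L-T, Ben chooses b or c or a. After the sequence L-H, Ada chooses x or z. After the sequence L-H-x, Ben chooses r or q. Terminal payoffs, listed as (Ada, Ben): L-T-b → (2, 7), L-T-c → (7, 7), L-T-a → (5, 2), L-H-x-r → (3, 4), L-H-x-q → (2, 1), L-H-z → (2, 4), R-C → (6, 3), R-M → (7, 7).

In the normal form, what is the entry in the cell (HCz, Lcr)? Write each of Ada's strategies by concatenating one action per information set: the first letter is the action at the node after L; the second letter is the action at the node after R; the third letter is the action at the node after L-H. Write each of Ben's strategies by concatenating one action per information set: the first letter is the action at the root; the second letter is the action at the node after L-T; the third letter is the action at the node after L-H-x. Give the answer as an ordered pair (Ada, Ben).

Trace the play path from the root:
  Ben plays L
  Ada plays H at [L]
  Ada plays z at [L-H]
→ terminal payoff (2, 4).
(Ada's choice at the node after R is never reached on this path, so it doesn't affect the outcome.)

(2, 4)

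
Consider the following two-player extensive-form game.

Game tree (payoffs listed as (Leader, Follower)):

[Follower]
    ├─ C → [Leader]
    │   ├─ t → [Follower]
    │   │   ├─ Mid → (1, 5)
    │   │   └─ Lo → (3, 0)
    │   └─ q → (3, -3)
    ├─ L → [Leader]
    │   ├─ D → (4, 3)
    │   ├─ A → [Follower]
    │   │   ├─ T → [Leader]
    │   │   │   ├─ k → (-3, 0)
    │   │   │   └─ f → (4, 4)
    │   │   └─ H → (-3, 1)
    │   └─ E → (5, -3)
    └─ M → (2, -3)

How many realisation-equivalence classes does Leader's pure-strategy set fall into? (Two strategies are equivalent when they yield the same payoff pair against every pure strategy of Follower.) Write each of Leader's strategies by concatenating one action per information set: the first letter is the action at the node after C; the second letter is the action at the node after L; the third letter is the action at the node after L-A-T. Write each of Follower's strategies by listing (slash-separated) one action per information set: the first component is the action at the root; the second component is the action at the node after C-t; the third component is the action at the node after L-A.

8

Leader has 12 pure strategies: tDk, tDf, tAk, tAf, tEk, tEf, qDk, qDf, qAk, qAf, qEk, qEf. Columns: C/Mid/T, C/Mid/H, C/Lo/T, C/Lo/H, L/Mid/T, L/Mid/H, L/Lo/T, L/Lo/H, M/Mid/T, M/Mid/H, M/Lo/T, M/Lo/H.
{tDk, tDf} → row (1,5) (1,5) (3,0) (3,0) (4,3) (4,3) (4,3) (4,3) (2,-3) (2,-3) (2,-3) (2,-3)
{tAk} → row (1,5) (1,5) (3,0) (3,0) (-3,0) (-3,1) (-3,0) (-3,1) (2,-3) (2,-3) (2,-3) (2,-3)
{tAf} → row (1,5) (1,5) (3,0) (3,0) (4,4) (-3,1) (4,4) (-3,1) (2,-3) (2,-3) (2,-3) (2,-3)
{tEk, tEf} → row (1,5) (1,5) (3,0) (3,0) (5,-3) (5,-3) (5,-3) (5,-3) (2,-3) (2,-3) (2,-3) (2,-3)
{qDk, qDf} → row (3,-3) (3,-3) (3,-3) (3,-3) (4,3) (4,3) (4,3) (4,3) (2,-3) (2,-3) (2,-3) (2,-3)
{qAk} → row (3,-3) (3,-3) (3,-3) (3,-3) (-3,0) (-3,1) (-3,0) (-3,1) (2,-3) (2,-3) (2,-3) (2,-3)
{qAf} → row (3,-3) (3,-3) (3,-3) (3,-3) (4,4) (-3,1) (4,4) (-3,1) (2,-3) (2,-3) (2,-3) (2,-3)
{qEk, qEf} → row (3,-3) (3,-3) (3,-3) (3,-3) (5,-3) (5,-3) (5,-3) (5,-3) (2,-3) (2,-3) (2,-3) (2,-3)
That's 8 distinct rows out of 12 strategies.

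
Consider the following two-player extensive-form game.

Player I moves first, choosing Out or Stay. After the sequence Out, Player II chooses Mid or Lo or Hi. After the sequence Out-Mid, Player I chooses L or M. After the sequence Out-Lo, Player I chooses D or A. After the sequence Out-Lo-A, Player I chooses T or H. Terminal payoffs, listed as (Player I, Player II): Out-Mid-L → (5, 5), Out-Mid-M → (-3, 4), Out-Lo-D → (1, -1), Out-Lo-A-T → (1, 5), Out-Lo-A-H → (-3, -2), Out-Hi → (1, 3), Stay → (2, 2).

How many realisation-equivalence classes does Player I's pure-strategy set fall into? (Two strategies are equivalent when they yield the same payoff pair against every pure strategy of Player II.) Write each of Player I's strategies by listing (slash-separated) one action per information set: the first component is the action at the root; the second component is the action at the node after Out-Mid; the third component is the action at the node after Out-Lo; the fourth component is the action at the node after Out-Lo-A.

Player I has 16 pure strategies: Out/L/D/T, Out/L/D/H, Out/L/A/T, Out/L/A/H, Out/M/D/T, Out/M/D/H, Out/M/A/T, Out/M/A/H, Stay/L/D/T, Stay/L/D/H, Stay/L/A/T, Stay/L/A/H, Stay/M/D/T, Stay/M/D/H, Stay/M/A/T, Stay/M/A/H. Columns: Mid, Lo, Hi.
{Out/L/D/T, Out/L/D/H} → row (5,5) (1,-1) (1,3)
{Out/L/A/T} → row (5,5) (1,5) (1,3)
{Out/L/A/H} → row (5,5) (-3,-2) (1,3)
{Out/M/D/T, Out/M/D/H} → row (-3,4) (1,-1) (1,3)
{Out/M/A/T} → row (-3,4) (1,5) (1,3)
{Out/M/A/H} → row (-3,4) (-3,-2) (1,3)
{Stay/L/D/T, Stay/L/D/H, Stay/L/A/T, Stay/L/A/H, Stay/M/D/T, Stay/M/D/H, Stay/M/A/T, Stay/M/A/H} → row (2,2) (2,2) (2,2)
That's 7 distinct rows out of 16 strategies.

7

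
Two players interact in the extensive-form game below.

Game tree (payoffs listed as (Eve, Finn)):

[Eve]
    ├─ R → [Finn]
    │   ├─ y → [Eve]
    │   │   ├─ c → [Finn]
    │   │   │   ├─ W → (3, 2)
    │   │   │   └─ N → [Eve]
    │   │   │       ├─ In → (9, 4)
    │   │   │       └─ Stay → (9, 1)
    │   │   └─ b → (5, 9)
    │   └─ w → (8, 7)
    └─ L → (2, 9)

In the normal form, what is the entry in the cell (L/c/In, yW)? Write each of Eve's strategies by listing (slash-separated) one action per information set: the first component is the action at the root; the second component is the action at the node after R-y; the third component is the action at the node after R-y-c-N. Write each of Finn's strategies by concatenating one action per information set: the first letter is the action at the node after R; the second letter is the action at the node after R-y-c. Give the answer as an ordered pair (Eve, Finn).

Trace the play path from the root:
  Eve plays L
→ terminal payoff (2, 9).
(Eve's choice at the node after R-y is never reached on this path, so it doesn't affect the outcome.)

(2, 9)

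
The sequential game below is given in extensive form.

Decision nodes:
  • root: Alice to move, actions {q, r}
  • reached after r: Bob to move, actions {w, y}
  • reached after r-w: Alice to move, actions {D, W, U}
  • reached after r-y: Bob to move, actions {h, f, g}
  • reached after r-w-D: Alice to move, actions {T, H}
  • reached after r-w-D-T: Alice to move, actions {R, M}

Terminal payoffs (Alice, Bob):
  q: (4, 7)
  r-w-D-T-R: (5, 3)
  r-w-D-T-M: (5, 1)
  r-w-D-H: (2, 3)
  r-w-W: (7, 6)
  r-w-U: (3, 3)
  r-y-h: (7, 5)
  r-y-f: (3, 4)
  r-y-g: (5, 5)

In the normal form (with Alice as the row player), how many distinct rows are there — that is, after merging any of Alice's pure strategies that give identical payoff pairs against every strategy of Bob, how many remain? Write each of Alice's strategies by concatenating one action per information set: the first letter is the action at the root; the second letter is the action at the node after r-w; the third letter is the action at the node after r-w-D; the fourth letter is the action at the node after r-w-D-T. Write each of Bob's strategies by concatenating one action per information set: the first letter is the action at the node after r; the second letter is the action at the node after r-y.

6

Alice has 24 pure strategies: qDTR, qDTM, qDHR, qDHM, qWTR, qWTM, qWHR, qWHM, qUTR, qUTM, qUHR, qUHM, rDTR, rDTM, rDHR, rDHM, rWTR, rWTM, rWHR, rWHM, rUTR, rUTM, rUHR, rUHM. Columns: wh, wf, wg, yh, yf, yg.
{qDTR, qDTM, qDHR, qDHM, qWTR, qWTM, qWHR, qWHM, qUTR, qUTM, qUHR, qUHM} → row (4,7) (4,7) (4,7) (4,7) (4,7) (4,7)
{rDTR} → row (5,3) (5,3) (5,3) (7,5) (3,4) (5,5)
{rDTM} → row (5,1) (5,1) (5,1) (7,5) (3,4) (5,5)
{rDHR, rDHM} → row (2,3) (2,3) (2,3) (7,5) (3,4) (5,5)
{rWTR, rWTM, rWHR, rWHM} → row (7,6) (7,6) (7,6) (7,5) (3,4) (5,5)
{rUTR, rUTM, rUHR, rUHM} → row (3,3) (3,3) (3,3) (7,5) (3,4) (5,5)
That's 6 distinct rows out of 24 strategies.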